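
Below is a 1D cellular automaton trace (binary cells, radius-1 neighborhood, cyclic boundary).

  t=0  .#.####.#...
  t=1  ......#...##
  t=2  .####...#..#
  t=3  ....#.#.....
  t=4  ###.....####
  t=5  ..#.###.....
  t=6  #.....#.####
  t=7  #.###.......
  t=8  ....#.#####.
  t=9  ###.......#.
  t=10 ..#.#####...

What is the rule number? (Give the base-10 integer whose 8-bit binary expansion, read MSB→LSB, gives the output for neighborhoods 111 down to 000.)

65

  ###|.  b7=0 t=0,i=4
  ##.|#  b6=1 t=0,i=6
  #.#|.  b5=0 t=0,i=2
  #..|.  b4=0 t=0,i=9
  .##|.  b3=0 t=0,i=3
  .#.|.  b2=0 t=0,i=1
  ..#|.  b1=0 t=0,i=0
  ...|#  b0=1 t=0,i=10
  bits 01000001 = 65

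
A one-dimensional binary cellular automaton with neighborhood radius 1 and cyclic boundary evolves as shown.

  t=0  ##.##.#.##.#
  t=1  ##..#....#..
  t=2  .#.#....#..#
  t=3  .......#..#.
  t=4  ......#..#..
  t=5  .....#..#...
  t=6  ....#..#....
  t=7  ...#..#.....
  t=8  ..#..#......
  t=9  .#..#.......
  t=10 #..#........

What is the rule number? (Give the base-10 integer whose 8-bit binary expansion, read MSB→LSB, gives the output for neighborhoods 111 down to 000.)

  ### -> #   bit 7 = 1  t=0,i=0
  ##. -> #   bit 6 = 1  t=0,i=1
  #.# -> .   bit 5 = 0  t=0,i=2
  #.. -> .   bit 4 = 0  t=1,i=2
  .## -> .   bit 3 = 0  t=0,i=3
  .#. -> .   bit 2 = 0  t=0,i=6
  ..# -> #   bit 1 = 1  t=1,i=3
  ... -> .   bit 0 = 0  t=1,i=6
  bits 11000010 = 194

194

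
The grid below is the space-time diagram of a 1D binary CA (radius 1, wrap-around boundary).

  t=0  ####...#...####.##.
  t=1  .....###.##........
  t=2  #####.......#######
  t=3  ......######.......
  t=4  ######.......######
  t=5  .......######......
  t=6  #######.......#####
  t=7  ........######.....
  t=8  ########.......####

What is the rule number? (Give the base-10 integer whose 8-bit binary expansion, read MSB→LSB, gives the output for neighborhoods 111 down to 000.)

7

  ###|.  b7=0 t=0,i=1
  ##.|.  b6=0 t=0,i=3
  #.#|.  b5=0 t=0,i=15
  #..|.  b4=0 t=0,i=4
  .##|.  b3=0 t=0,i=0
  .#.|#  b2=1 t=0,i=7
  ..#|#  b1=1 t=0,i=6
  ...|#  b0=1 t=0,i=5
  bits 00000111 = 7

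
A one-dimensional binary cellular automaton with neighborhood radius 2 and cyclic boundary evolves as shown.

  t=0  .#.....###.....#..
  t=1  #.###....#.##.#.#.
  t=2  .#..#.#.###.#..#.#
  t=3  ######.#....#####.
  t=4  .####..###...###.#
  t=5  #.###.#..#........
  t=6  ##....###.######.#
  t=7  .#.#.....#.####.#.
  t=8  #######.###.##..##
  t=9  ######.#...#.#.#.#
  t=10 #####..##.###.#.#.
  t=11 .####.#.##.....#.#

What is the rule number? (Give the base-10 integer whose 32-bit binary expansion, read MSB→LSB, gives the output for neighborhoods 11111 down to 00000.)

  nb #####: next=#  (t=3,i=2, bit31=1)
  nb ####.: next=#  (t=3,i=4, bit30=1)
  nb ###.#: next=.  (t=2,i=10, bit29=0)
  nb ###..: next=#  (t=0,i=9, bit28=1)
  nb ##.##: next=#  (t=3,i=17, bit27=1)
  nb ##.#.: next=.  (t=1,i=13, bit26=0)
  nb ##..#: next=.  (t=4,i=5, bit25=0)
  nb ##...: next=.  (t=0,i=10, bit24=0)
  nb #.###: next=.  (t=1,i=2, bit23=0)
  nb #.##.: next=.  (t=1,i=11, bit22=0)
  nb #.#.#: next=.  (t=1,i=0, bit21=0)
  nb #.#..: next=#  (t=2,i=1, bit20=1)
  nb #..##: next=#  (t=4,i=6, bit19=1)
  nb #..#.: next=#  (t=2,i=3, bit18=1)
  nb #...#: next=.  (t=0,i=17, bit17=0)
  nb #....: next=#  (t=0,i=3, bit16=1)
  nb .####: next=#  (t=3,i=1, bit15=1)
  nb .###.: next=.  (t=0,i=8, bit14=0)
  nb .##.#: next=#  (t=1,i=12, bit13=1)
  nb .##..: next=#  (t=8,i=13, bit12=1)
  nb .#.##: next=#  (t=1,i=1, bit11=1)
  nb .#.#.: next=#  (t=1,i=15, bit10=1)
  nb .#..#: next=#  (t=2,i=2, bit9=1)
  nb .#...: next=#  (t=0,i=2, bit8=1)
  nb ..###: next=.  (t=0,i=7, bit7=0)
  nb ..##.: next=.  (t=10,i=7, bit6=0)
  nb ..#.#: next=#  (t=1,i=9, bit5=1)
  nb ..#..: next=.  (t=0,i=1, bit4=0)
  nb ...##: next=.  (t=0,i=6, bit3=0)
  nb ...#.: next=#  (t=0,i=0, bit2=1)
  nb ....#: next=.  (t=0,i=5, bit1=0)
  nb .....: next=#  (t=0,i=4, bit0=1)
  bits 11011000000111011011111100100101 = 3625828133

3625828133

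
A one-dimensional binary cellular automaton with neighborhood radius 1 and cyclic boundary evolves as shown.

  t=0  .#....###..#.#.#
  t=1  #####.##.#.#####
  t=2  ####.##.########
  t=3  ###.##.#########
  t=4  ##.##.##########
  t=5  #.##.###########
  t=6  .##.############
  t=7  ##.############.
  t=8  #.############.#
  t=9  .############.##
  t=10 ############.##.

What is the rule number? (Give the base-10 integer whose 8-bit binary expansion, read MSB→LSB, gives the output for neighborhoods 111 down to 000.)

  ### -> #   bit 7 = 1  t=0,i=7
  ##. -> .   bit 6 = 0  t=0,i=8
  #.# -> #   bit 5 = 1  t=0,i=0
  #.. -> #   bit 4 = 1  t=0,i=2
  .## -> #   bit 3 = 1  t=0,i=6
  .#. -> #   bit 2 = 1  t=0,i=1
  ..# -> .   bit 1 = 0  t=0,i=5
  ... -> #   bit 0 = 1  t=0,i=3
  bits 10111101 = 189

189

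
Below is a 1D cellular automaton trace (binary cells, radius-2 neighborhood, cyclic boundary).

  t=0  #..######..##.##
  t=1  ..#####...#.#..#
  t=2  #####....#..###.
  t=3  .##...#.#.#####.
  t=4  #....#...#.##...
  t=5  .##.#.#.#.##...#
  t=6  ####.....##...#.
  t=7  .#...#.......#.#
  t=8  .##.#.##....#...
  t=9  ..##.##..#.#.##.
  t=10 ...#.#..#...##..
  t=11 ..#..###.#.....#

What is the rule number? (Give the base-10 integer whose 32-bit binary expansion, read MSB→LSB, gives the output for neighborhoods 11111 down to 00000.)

2757618564

  #####|#  b31=1 t=0,i=5
  ####.|.  b30=0 t=0,i=7
  ###.#|#  b29=1 t=2,i=14
  ###..|.  b28=0 t=0,i=0
  ##.##|.  b27=0 t=0,i=13
  ##.#.|#  b26=1 t=5,i=3
  ##..#|.  b25=0 t=0,i=1
  ##...|.  b24=0 t=1,i=7
  #.###|.  b23=0 t=0,i=14
  #.##.|#  b22=1 t=4,i=11
  #.#.#|.  b21=0 t=3,i=8
  #.#..|#  b20=1 t=1,i=12
  #..##|#  b19=1 t=0,i=2
  #..#.|#  b18=1 t=1,i=14
  #...#|.  b17=0 t=1,i=8
  #....|#  b16=1 t=2,i=6
  .####|#  b15=1 t=0,i=4
  .###.|#  b14=1 t=0,i=15
  .##.#|#  b13=1 t=0,i=12
  .##..|.  b12=0 t=3,i=2
  .#.##|#  b11=1 t=3,i=9
  .#.#.|.  b10=0 t=1,i=11
  .#..#|#  b9=1 t=1,i=0
  .#...|#  b8=1 t=4,i=1
  ..###|#  b7=1 t=0,i=3
  ..##.|.  b6=0 t=0,i=11
  ..#.#|.  b5=0 t=1,i=10
  ..#..|.  b4=0 t=1,i=15
  ...##|.  b3=0 t=6,i=8
  ...#.|#  b2=1 t=1,i=9
  ....#|.  b1=0 t=2,i=7
  .....|.  b0=0 t=6,i=6
  bits 10100100010111011110101110000100 = 2757618564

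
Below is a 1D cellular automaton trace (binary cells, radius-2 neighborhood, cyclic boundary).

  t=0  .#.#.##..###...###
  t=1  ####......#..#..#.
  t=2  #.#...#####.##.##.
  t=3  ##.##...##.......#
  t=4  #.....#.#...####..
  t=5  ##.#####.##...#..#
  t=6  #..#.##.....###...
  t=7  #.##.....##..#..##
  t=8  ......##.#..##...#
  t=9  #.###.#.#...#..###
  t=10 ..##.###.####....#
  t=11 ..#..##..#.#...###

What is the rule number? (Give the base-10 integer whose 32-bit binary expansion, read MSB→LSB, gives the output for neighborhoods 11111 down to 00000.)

  nb #####: next=#  (t=2,i=8, bit31=1)
  nb ####.: next=#  (t=1,i=2, bit30=1)
  nb ###.#: next=.  (t=0,i=17, bit29=0)
  nb ###..: next=.  (t=0,i=11, bit28=0)
  nb ##.##: next=.  (t=2,i=11, bit27=0)
  nb ##.#.: next=#  (t=0,i=0, bit26=1)
  nb ##..#: next=.  (t=0,i=7, bit25=0)
  nb ##...: next=.  (t=0,i=12, bit24=0)
  nb #.###: next=#  (t=1,i=0, bit23=1)
  nb #.##.: next=.  (t=0,i=5, bit22=0)
  nb #.#.#: next=#  (t=0,i=1, bit21=1)
  nb #.#..: next=.  (t=2,i=2, bit20=0)
  nb #..##: next=.  (t=0,i=8, bit19=0)
  nb #..#.: next=#  (t=1,i=12, bit18=1)
  nb #...#: next=#  (t=0,i=13, bit17=1)
  nb #....: next=.  (t=1,i=5, bit16=0)
  nb .####: next=.  (t=1,i=1, bit15=0)
  nb .###.: next=#  (t=0,i=10, bit14=1)
  nb .##.#: next=.  (t=2,i=13, bit13=0)
  nb .##..: next=.  (t=0,i=6, bit12=0)
  nb .#.##: next=.  (t=0,i=4, bit11=0)
  nb .#.#.: next=#  (t=0,i=2, bit10=1)
  nb .#..#: next=.  (t=1,i=11, bit9=0)
  nb .#...: next=#  (t=2,i=3, bit8=1)
  nb ..###: next=.  (t=0,i=9, bit7=0)
  nb ..##.: next=#  (t=3,i=8, bit6=1)
  nb ..#.#: next=#  (t=1,i=16, bit5=1)
  nb ..#..: next=#  (t=1,i=10, bit4=1)
  nb ...##: next=.  (t=0,i=14, bit3=0)
  nb ...#.: next=#  (t=1,i=9, bit2=1)
  nb ....#: next=#  (t=1,i=8, bit1=1)
  nb .....: next=#  (t=1,i=6, bit0=1)
  bits 11000100101001100100010101110111 = 3299231095

3299231095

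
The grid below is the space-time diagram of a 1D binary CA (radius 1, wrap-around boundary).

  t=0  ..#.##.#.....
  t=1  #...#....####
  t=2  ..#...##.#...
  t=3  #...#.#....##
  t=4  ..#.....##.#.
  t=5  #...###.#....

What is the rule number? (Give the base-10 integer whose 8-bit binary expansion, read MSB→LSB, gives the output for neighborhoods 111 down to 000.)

9

  ###|.  b7=0 t=1,i=10
  ##.|.  b6=0 t=0,i=5
  #.#|.  b5=0 t=0,i=3
  #..|.  b4=0 t=0,i=8
  .##|#  b3=1 t=0,i=4
  .#.|.  b2=0 t=0,i=2
  ..#|.  b1=0 t=0,i=1
  ...|#  b0=1 t=0,i=0
  bits 00001001 = 9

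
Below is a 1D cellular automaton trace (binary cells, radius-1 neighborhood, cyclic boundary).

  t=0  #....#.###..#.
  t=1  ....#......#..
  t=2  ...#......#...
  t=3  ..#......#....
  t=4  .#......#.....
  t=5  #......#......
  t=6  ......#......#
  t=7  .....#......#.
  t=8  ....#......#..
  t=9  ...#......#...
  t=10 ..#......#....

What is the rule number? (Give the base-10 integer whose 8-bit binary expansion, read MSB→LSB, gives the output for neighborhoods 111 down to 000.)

  [7] ### => .  t=0,i=8
  [6] ##. => .  t=0,i=9
  [5] #.# => .  t=0,i=6
  [4] #.. => .  t=0,i=1
  [3] .## => .  t=0,i=7
  [2] .#. => .  t=0,i=0
  [1] ..# => #  t=0,i=4
  [0] ... => .  t=0,i=2
  bits 00000010 = 2

2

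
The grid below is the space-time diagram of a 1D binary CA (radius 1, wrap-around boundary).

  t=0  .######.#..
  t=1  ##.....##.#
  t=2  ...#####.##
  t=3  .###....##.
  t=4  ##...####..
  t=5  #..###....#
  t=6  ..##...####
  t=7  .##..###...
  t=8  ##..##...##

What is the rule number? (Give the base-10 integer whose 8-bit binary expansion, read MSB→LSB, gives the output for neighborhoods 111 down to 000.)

  ###|.  b7=0 t=0,i=2
  ##.|.  b6=0 t=0,i=6
  #.#|#  b5=1 t=0,i=7
  #..|.  b4=0 t=0,i=9
  .##|#  b3=1 t=0,i=1
  .#.|#  b2=1 t=0,i=8
  ..#|#  b1=1 t=0,i=0
  ...|#  b0=1 t=0,i=10
  bits 00101111 = 47

47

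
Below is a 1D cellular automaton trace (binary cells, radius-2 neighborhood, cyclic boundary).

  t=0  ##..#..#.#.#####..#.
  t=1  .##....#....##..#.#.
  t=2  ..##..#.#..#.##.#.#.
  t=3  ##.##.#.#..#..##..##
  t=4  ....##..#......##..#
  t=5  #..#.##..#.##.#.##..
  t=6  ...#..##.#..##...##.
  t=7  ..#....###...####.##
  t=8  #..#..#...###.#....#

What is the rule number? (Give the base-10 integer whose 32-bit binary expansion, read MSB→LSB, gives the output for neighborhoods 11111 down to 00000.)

  [31] ##### => #  t=0,i=13
  [30] ####. => .  t=0,i=14
  [29] ###.# => .  t=3,i=1
  [28] ###.. => .  t=0,i=15
  [27] ##.## => .  t=3,i=2
  [26] ##.#. => #  t=2,i=15
  [25] ##..# => #  t=0,i=2
  [24] ##... => #  t=1,i=3
  [23] #.### => .  t=0,i=11
  [22] #.##. => .  t=0,i=0
  [21] #.#.# => .  t=0,i=9
  [20] #.#.. => #  t=1,i=18
  [19] #..## => .  t=1,i=0
  [18] #..#. => .  t=0,i=3
  [17] #...# => #  t=2,i=0
  [16] #.... => .  t=1,i=4
  [15] .#### => #  t=0,i=12
  [14] .###. => .  t=7,i=8
  [13] .##.# => #  t=2,i=14
  [12] .##.. => #  t=0,i=1
  [11] .#.## => .  t=0,i=10
  [10] .#.#. => .  t=0,i=8
  [9] .#..# => .  t=0,i=5
  [8] .#... => #  t=1,i=8
  [7] ..### => .  t=3,i=18
  [6] ..##. => .  t=1,i=1
  [5] ..#.# => #  t=0,i=7
  [4] ..#.. => .  t=0,i=4
  [3] ...## => #  t=1,i=11
  [2] ...#. => #  t=1,i=6
  [1] ....# => .  t=1,i=5
  [0] ..... => #  t=4,i=11
  bits 10000111000100101011000100101101 = 2266149165

2266149165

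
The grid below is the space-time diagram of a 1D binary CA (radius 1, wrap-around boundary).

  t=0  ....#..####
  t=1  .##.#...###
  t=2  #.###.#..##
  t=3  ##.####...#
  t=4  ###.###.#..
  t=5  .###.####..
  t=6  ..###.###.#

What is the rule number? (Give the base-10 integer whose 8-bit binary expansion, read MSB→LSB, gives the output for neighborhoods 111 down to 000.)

  ###|#  b7=1 t=0,i=8
  ##.|#  b6=1 t=0,i=10
  #.#|#  b5=1 t=1,i=0
  #..|.  b4=0 t=0,i=0
  .##|.  b3=0 t=0,i=7
  .#.|#  b2=1 t=0,i=4
  ..#|.  b1=0 t=0,i=3
  ...|#  b0=1 t=0,i=1
  bits 11100101 = 229

229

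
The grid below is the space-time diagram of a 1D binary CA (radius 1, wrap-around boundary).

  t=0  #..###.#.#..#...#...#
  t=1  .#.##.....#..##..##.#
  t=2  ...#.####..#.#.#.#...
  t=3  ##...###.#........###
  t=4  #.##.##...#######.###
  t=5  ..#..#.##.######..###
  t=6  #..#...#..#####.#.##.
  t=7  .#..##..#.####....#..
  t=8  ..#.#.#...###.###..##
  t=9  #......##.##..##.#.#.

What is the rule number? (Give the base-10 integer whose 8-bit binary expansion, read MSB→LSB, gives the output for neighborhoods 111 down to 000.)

  ###|#  b7=1 t=0,i=4
  ##.|.  b6=0 t=0,i=0
  #.#|.  b5=0 t=0,i=6
  #..|#  b4=1 t=0,i=1
  .##|#  b3=1 t=0,i=3
  .#.|.  b2=0 t=0,i=7
  ..#|.  b1=0 t=0,i=2
  ...|#  b0=1 t=0,i=14
  bits 10011001 = 153

153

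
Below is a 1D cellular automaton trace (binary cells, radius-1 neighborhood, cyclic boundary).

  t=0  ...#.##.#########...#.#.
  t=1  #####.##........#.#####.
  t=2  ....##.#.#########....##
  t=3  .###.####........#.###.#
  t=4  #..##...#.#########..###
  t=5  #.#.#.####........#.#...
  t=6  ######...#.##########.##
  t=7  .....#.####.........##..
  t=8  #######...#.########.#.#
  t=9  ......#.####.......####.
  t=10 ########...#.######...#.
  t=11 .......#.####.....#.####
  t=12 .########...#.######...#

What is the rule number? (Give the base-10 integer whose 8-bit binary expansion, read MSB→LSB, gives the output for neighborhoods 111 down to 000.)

  ### -> .   bit 7 = 0  t=0,i=9
  ##. -> #   bit 6 = 1  t=0,i=6
  #.# -> #   bit 5 = 1  t=0,i=4
  #.. -> .   bit 4 = 0  t=0,i=17
  .## -> .   bit 3 = 0  t=0,i=5
  .#. -> #   bit 2 = 1  t=0,i=3
  ..# -> #   bit 1 = 1  t=0,i=2
  ... -> #   bit 0 = 1  t=0,i=0
  bits 01100111 = 103

103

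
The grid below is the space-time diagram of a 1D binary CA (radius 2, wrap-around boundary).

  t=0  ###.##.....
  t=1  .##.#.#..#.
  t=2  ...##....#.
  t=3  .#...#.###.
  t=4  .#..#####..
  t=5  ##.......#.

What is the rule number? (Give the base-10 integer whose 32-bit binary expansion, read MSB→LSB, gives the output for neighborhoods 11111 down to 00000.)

635455542

  ##### -> .   bit 31 = 0  t=4,i=6
  ####. -> .   bit 30 = 0  t=4,i=7
  ###.# -> #   bit 29 = 1  t=0,i=2
  ###.. -> .   bit 28 = 0  t=3,i=9
  ##.## -> .   bit 27 = 0  t=0,i=3
  ##.#. -> #   bit 26 = 1  t=1,i=3
  ##..# -> .   bit 25 = 0  t=3,i=10
  ##... -> #   bit 24 = 1  t=0,i=6
  #.### -> #   bit 23 = 1  t=3,i=7
  #.##. -> #   bit 22 = 1  t=0,i=4
  #.#.# -> #   bit 21 = 1  t=1,i=4
  #.#.. -> .   bit 20 = 0  t=1,i=6
  #..## -> .   bit 19 = 0  t=1,i=0
  #..#. -> .   bit 18 = 0  t=1,i=8
  #...# -> .   bit 17 = 0  t=3,i=3
  #.... -> .   bit 16 = 0  t=0,i=7
  .#### -> .   bit 15 = 0  t=4,i=5
  .###. -> #   bit 14 = 1  t=0,i=1
  .##.# -> .   bit 13 = 0  t=1,i=2
  .##.. -> .   bit 12 = 0  t=0,i=5
  .#.## -> #   bit 11 = 1  t=3,i=6
  .#.#. -> .   bit 10 = 0  t=1,i=5
  .#..# -> .   bit 9 = 0  t=1,i=7
  .#... -> .   bit 8 = 0  t=2,i=10
  ..### -> .   bit 7 = 0  t=0,i=0
  ..##. -> .   bit 6 = 0  t=1,i=1
  ..#.# -> #   bit 5 = 1  t=3,i=5
  ..#.. -> #   bit 4 = 1  t=1,i=9
  ...## -> .   bit 3 = 0  t=0,i=10
  ...#. -> #   bit 2 = 1  t=2,i=8
  ....# -> #   bit 1 = 1  t=0,i=9
  ..... -> .   bit 0 = 0  t=0,i=8
  bits 00100101111000000100100000110110 = 635455542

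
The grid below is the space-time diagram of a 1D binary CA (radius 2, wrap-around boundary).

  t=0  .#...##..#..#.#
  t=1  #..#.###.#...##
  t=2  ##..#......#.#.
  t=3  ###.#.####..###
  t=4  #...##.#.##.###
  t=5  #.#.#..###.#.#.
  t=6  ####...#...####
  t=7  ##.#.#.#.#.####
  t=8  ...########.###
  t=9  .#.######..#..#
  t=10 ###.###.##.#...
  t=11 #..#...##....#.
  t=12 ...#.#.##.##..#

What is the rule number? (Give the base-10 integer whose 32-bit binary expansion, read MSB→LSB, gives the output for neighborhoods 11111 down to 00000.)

  #####|#  b31=1 t=3,i=0
  ####.|.  b30=0 t=3,i=1
  ###.#|.  b29=0 t=1,i=7
  ###..|#  b28=1 t=1,i=0
  ##.##|#  b27=1 t=4,i=11
  ##.#.|.  b26=0 t=1,i=8
  ##..#|#  b25=1 t=0,i=7
  ##...|.  b24=0 t=4,i=1
  #.###|.  b23=0 t=1,i=5
  #.##.|#  b22=1 t=2,i=0
  #.#.#|#  b21=1 t=0,i=14
  #.#..|.  b20=0 t=0,i=1
  #..##|.  b19=0 t=3,i=11
  #..#.|.  b18=0 t=0,i=8
  #...#|#  b17=1 t=0,i=3
  #....|#  b16=1 t=2,i=6
  .####|#  b15=1 t=3,i=7
  .###.|.  b14=0 t=1,i=6
  .##.#|.  b13=0 t=4,i=5
  .##..|#  b12=1 t=0,i=6
  .#.##|#  b11=1 t=1,i=4
  .#.#.|#  b10=1 t=0,i=0
  .#..#|.  b9=0 t=0,i=10
  .#...|.  b8=0 t=0,i=2
  ..###|#  b7=1 t=1,i=13
  ..##.|#  b6=1 t=0,i=5
  ..#.#|.  b5=0 t=0,i=12
  ..#..|#  b4=1 t=0,i=9
  ...##|.  b3=0 t=0,i=4
  ...#.|.  b2=0 t=2,i=10
  ....#|#  b1=1 t=2,i=9
  .....|#  b0=1 t=2,i=7
  bits 10011010011000111001110011010011 = 2590219475

2590219475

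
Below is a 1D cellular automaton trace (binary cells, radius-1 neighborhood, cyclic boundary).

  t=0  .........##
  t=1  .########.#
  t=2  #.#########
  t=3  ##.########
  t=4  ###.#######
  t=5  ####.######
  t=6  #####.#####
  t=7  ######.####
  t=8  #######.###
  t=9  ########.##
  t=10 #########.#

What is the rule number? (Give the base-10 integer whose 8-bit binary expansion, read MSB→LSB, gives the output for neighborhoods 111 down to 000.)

231

  [7] ### => #  t=1,i=2
  [6] ##. => #  t=0,i=10
  [5] #.# => #  t=1,i=0
  [4] #.. => .  t=0,i=0
  [3] .## => .  t=0,i=9
  [2] .#. => #  t=1,i=10
  [1] ..# => #  t=0,i=8
  [0] ... => #  t=0,i=1
  bits 11100111 = 231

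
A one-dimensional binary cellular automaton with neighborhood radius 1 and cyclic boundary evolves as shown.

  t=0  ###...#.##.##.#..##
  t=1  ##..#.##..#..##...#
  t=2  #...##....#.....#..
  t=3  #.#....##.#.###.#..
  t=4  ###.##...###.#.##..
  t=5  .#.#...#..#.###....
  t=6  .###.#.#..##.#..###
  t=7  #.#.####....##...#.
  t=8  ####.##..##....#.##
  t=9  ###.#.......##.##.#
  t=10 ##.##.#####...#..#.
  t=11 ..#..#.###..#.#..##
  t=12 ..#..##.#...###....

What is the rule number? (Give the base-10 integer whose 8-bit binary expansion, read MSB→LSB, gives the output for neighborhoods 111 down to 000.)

  ### -> #   bit 7 = 1  t=0,i=0
  ##. -> .   bit 6 = 0  t=0,i=2
  #.# -> #   bit 5 = 1  t=0,i=7
  #.. -> .   bit 4 = 0  t=0,i=3
  .## -> .   bit 3 = 0  t=0,i=8
  .#. -> #   bit 2 = 1  t=0,i=6
  ..# -> .   bit 1 = 0  t=0,i=5
  ... -> #   bit 0 = 1  t=0,i=4
  bits 10100101 = 165

165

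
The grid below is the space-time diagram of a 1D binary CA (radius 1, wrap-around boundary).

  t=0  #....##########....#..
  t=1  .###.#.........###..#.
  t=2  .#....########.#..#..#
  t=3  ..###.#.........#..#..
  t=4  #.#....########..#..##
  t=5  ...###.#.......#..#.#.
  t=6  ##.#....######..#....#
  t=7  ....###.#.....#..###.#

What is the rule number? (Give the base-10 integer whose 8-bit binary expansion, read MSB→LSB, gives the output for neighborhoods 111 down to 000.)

  nb ###: next=.  (t=0,i=6, bit7=0)
  nb ##.: next=.  (t=0,i=14, bit6=0)
  nb #.#: next=.  (t=1,i=4, bit5=0)
  nb #..: next=#  (t=0,i=1, bit4=1)
  nb .##: next=#  (t=0,i=5, bit3=1)
  nb .#.: next=.  (t=0,i=0, bit2=0)
  nb ..#: next=.  (t=0,i=4, bit1=0)
  nb ...: next=#  (t=0,i=2, bit0=1)
  bits 00011001 = 25

25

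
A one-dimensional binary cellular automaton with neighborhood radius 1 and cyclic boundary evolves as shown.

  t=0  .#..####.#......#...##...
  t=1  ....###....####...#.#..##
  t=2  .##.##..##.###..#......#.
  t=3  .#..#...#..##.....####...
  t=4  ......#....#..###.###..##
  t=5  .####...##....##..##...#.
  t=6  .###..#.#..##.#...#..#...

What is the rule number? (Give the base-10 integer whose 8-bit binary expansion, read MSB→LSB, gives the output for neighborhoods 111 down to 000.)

137

  nb ###: next=#  (t=0,i=5, bit7=1)
  nb ##.: next=.  (t=0,i=7, bit6=0)
  nb #.#: next=.  (t=0,i=8, bit5=0)
  nb #..: next=.  (t=0,i=2, bit4=0)
  nb .##: next=#  (t=0,i=4, bit3=1)
  nb .#.: next=.  (t=0,i=1, bit2=0)
  nb ..#: next=.  (t=0,i=0, bit1=0)
  nb ...: next=#  (t=0,i=11, bit0=1)
  bits 10001001 = 137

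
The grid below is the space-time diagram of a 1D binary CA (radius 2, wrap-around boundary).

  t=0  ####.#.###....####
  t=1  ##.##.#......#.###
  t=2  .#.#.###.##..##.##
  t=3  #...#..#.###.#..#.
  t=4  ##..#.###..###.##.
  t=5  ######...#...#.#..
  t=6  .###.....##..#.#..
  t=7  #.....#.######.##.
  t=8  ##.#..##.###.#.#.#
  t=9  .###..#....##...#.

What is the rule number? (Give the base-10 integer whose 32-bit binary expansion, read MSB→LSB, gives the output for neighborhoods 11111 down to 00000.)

2790562169

  nb #####: next=#  (t=0,i=0, bit31=1)
  nb ####.: next=.  (t=0,i=2, bit30=0)
  nb ###.#: next=#  (t=0,i=3, bit29=1)
  nb ###..: next=.  (t=0,i=9, bit28=0)
  nb ##.##: next=.  (t=1,i=2, bit27=0)
  nb ##.#.: next=#  (t=0,i=4, bit26=1)
  nb ##..#: next=#  (t=2,i=11, bit25=1)
  nb ##...: next=.  (t=0,i=10, bit24=0)
  nb #.###: next=.  (t=0,i=7, bit23=0)
  nb #.##.: next=#  (t=1,i=3, bit22=1)
  nb #.#.#: next=.  (t=0,i=5, bit21=0)
  nb #.#..: next=#  (t=1,i=6, bit20=1)
  nb #..##: next=.  (t=2,i=12, bit19=0)
  nb #..#.: next=#  (t=3,i=6, bit18=1)
  nb #...#: next=.  (t=3,i=2, bit17=0)
  nb #....: next=.  (t=0,i=11, bit16=0)
  nb .####: next=#  (t=0,i=15, bit15=1)
  nb .###.: next=.  (t=0,i=8, bit14=0)
  nb .##.#: next=.  (t=1,i=4, bit13=0)
  nb .##..: next=#  (t=2,i=10, bit12=1)
  nb .#.##: next=#  (t=0,i=6, bit11=1)
  nb .#.#.: next=.  (t=2,i=2, bit10=0)
  nb .#..#: next=.  (t=3,i=5, bit9=0)
  nb .#...: next=#  (t=1,i=7, bit8=1)
  nb ..###: next=.  (t=0,i=14, bit7=0)
  nb ..##.: next=#  (t=2,i=13, bit6=1)
  nb ..#.#: next=#  (t=1,i=13, bit5=1)
  nb ..#..: next=#  (t=3,i=4, bit4=1)
  nb ...##: next=#  (t=0,i=13, bit3=1)
  nb ...#.: next=.  (t=1,i=12, bit2=0)
  nb ....#: next=.  (t=0,i=12, bit1=0)
  nb .....: next=#  (t=1,i=9, bit0=1)
  bits 10100110010101001001100101111001 = 2790562169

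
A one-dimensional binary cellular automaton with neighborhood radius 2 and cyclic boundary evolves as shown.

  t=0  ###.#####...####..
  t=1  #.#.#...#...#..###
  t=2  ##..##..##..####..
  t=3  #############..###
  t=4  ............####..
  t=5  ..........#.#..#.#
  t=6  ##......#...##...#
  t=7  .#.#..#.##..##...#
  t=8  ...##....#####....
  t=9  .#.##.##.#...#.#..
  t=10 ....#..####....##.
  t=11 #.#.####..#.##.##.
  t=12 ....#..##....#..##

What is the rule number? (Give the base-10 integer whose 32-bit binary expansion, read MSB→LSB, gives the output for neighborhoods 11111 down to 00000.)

  #####|.  b31=0 t=0,i=6
  ####.|.  b30=0 t=0,i=7
  ###.#|#  b29=1 t=0,i=2
  ###..|#  b28=1 t=0,i=8
  ##.##|.  b27=0 t=0,i=3
  ##.#.|#  b26=1 t=1,i=1
  ##..#|#  b25=1 t=0,i=16
  ##...|.  b24=0 t=0,i=9
  #.###|#  b23=1 t=0,i=4
  #.##.|.  b22=0 t=7,i=8
  #.#.#|.  b21=0 t=1,i=2
  #.#..|#  b20=1 t=1,i=4
  #..##|#  b19=1 t=0,i=17
  #..#.|.  b18=0 t=5,i=14
  #...#|.  b17=0 t=0,i=10
  #....|#  b16=1 t=4,i=17
  .####|.  b15=0 t=0,i=5
  .###.|.  b14=0 t=0,i=1
  .##.#|#  b13=1 t=9,i=4
  .##..|#  b12=1 t=2,i=1
  .#.##|.  b11=0 t=7,i=7
  .#.#.|.  b10=0 t=1,i=3
  .#..#|#  b9=1 t=1,i=13
  .#...|#  b8=1 t=1,i=5
  ..###|#  b7=1 t=0,i=0
  ..##.|#  b6=1 t=2,i=0
  ..#.#|.  b5=0 t=5,i=10
  ..#..|#  b4=1 t=1,i=8
  ...##|.  b3=0 t=0,i=11
  ...#.|.  b2=0 t=1,i=7
  ....#|#  b1=1 t=4,i=10
  .....|.  b0=0 t=4,i=0
  bits 00110110100110010011001111010010 = 916009938

916009938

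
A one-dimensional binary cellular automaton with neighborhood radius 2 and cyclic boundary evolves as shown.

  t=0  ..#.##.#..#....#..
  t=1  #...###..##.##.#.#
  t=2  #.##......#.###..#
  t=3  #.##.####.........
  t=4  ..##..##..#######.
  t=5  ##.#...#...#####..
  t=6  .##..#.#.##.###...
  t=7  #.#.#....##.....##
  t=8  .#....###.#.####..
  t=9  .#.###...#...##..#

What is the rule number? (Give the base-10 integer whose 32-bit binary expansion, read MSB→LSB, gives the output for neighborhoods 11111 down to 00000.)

  #####|#  b31=1 t=4,i=12
  ####.|#  b30=1 t=3,i=7
  ###.#|.  b29=0 t=7,i=0
  ###..|.  b28=0 t=1,i=6
  ##.##|.  b27=0 t=1,i=11
  ##.#.|#  b26=1 t=0,i=6
  ##..#|.  b25=0 t=1,i=7
  ##...|.  b24=0 t=1,i=1
  #.###|.  b23=0 t=2,i=12
  #.##.|#  b22=1 t=0,i=4
  #.#.#|.  b21=0 t=1,i=15
  #.#..|.  b20=0 t=0,i=7
  #..##|.  b19=0 t=1,i=8
  #..#.|#  b18=1 t=0,i=9
  #...#|#  b17=1 t=1,i=2
  #....|#  b16=1 t=0,i=12
  .####|#  b15=1 t=3,i=6
  .###.|.  b14=0 t=1,i=5
  .##.#|#  b13=1 t=0,i=5
  .##..|#  b12=1 t=1,i=0
  .#.##|.  b11=0 t=0,i=3
  .#.#.|.  b10=0 t=6,i=6
  .#..#|.  b9=0 t=0,i=8
  .#...|.  b8=0 t=0,i=11
  ..###|.  b7=0 t=1,i=4
  ..##.|.  b6=0 t=1,i=9
  ..#.#|.  b5=0 t=0,i=2
  ..#..|#  b4=1 t=0,i=10
  ...##|#  b3=1 t=1,i=3
  ...#.|.  b2=0 t=0,i=1
  ....#|#  b1=1 t=0,i=0
  .....|#  b0=1 t=2,i=6
  bits 11000100010001111011000000011011 = 3293032475

3293032475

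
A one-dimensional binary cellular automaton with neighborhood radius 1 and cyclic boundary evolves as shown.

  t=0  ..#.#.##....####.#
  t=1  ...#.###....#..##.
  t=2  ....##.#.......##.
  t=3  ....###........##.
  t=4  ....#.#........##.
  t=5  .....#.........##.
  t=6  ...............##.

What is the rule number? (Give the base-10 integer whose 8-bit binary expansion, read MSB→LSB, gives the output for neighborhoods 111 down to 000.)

104

  ###|.  b7=0 t=0,i=13
  ##.|#  b6=1 t=0,i=7
  #.#|#  b5=1 t=0,i=3
  #..|.  b4=0 t=0,i=0
  .##|#  b3=1 t=0,i=6
  .#.|.  b2=0 t=0,i=2
  ..#|.  b1=0 t=0,i=1
  ...|.  b0=0 t=0,i=9
  bits 01101000 = 104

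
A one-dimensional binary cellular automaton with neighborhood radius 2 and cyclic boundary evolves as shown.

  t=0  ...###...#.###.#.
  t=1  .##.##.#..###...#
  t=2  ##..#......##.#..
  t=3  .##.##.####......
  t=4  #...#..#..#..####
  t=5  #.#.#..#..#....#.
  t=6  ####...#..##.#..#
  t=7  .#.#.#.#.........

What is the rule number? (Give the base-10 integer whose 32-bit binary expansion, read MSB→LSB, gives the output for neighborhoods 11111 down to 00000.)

  [31] ##### => #  t=4,i=15
  [30] ####. => .  t=3,i=9
  [29] ###.# => .  t=0,i=13
  [28] ###.. => #  t=0,i=5
  [27] ##.## => .  t=1,i=3
  [26] ##.#. => .  t=0,i=14
  [25] ##..# => #  t=2,i=2
  [24] ##... => .  t=0,i=6
  [23] #.### => #  t=0,i=11
  [22] #.##. => #  t=1,i=1
  [21] #.#.# => #  t=5,i=0
  [20] #.#.. => .  t=0,i=15
  [19] #..## => .  t=1,i=9
  [18] #..#. => .  t=2,i=3
  [17] #...# => #  t=0,i=7
  [16] #.... => .  t=0,i=0
  [15] .#### => .  t=3,i=8
  [14] .###. => #  t=0,i=4
  [13] .##.# => .  t=1,i=2
  [12] .##.. => #  t=2,i=1
  [11] .#.## => #  t=0,i=10
  [10] .#.#. => #  t=5,i=1
  [9] .#..# => .  t=1,i=8
  [8] .#... => #  t=0,i=16
  [7] ..### => .  t=0,i=3
  [6] ..##. => .  t=2,i=0
  [5] ..#.# => .  t=0,i=9
  [4] ..#.. => #  t=2,i=4
  [3] ...## => #  t=0,i=2
  [2] ...#. => .  t=0,i=8
  [1] ....# => #  t=0,i=1
  [0] ..... => #  t=2,i=7
  bits 10010010111000100101110100011011 = 2464308507

2464308507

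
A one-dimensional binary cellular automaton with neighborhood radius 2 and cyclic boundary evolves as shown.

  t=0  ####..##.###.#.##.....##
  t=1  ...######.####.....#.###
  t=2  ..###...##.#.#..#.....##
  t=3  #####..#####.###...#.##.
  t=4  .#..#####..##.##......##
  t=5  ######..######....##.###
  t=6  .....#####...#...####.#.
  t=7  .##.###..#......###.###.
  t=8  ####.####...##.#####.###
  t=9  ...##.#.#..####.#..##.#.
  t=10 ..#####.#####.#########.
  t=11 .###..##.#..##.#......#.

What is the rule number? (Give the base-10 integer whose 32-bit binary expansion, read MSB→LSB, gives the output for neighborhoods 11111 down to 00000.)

1044177609

  #####|.  b31=0 t=0,i=0
  ####.|.  b30=0 t=0,i=2
  ###.#|#  b29=1 t=0,i=11
  ###..|#  b28=1 t=0,i=3
  ##.##|#  b27=1 t=0,i=8
  ##.#.|#  b26=1 t=0,i=12
  ##..#|#  b25=1 t=0,i=4
  ##...|.  b24=0 t=0,i=17
  #.###|.  b23=0 t=0,i=9
  #.##.|.  b22=0 t=0,i=15
  #.#.#|#  b21=1 t=0,i=13
  #.#..|#  b20=1 t=2,i=13
  #..##|#  b19=1 t=0,i=5
  #..#.|#  b18=1 t=2,i=15
  #...#|.  b17=0 t=1,i=1
  #....|.  b16=0 t=0,i=18
  .####|#  b15=1 t=0,i=23
  .###.|#  b14=1 t=0,i=10
  .##.#|#  b13=1 t=0,i=7
  .##..|.  b12=0 t=0,i=16
  .#.##|.  b11=0 t=0,i=14
  .#.#.|.  b10=0 t=2,i=12
  .#..#|#  b9=1 t=2,i=14
  .#...|.  b8=0 t=2,i=17
  ..###|#  b7=1 t=0,i=22
  ..##.|#  b6=1 t=0,i=6
  ..#.#|.  b5=0 t=1,i=19
  ..#..|.  b4=0 t=2,i=16
  ...##|#  b3=1 t=0,i=21
  ...#.|.  b2=0 t=1,i=18
  ....#|.  b1=0 t=0,i=20
  .....|#  b0=1 t=0,i=19
  bits 00111110001111001110001011001001 = 1044177609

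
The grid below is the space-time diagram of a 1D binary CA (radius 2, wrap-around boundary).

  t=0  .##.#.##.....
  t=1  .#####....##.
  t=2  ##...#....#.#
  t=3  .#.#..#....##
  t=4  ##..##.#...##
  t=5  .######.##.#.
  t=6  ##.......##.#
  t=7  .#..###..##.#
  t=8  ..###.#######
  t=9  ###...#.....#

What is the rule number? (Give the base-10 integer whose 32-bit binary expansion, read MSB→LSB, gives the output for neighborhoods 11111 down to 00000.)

  nb #####: next=.  (t=1,i=3, bit31=0)
  nb ####.: next=.  (t=1,i=4, bit30=0)
  nb ###.#: next=.  (t=5,i=6, bit29=0)
  nb ###..: next=#  (t=1,i=5, bit28=1)
  nb ##.##: next=.  (t=5,i=7, bit27=0)
  nb ##.#.: next=#  (t=0,i=3, bit26=1)
  nb ##..#: next=#  (t=1,i=12, bit25=1)
  nb ##...: next=.  (t=0,i=8, bit24=0)
  nb #.###: next=#  (t=2,i=12, bit23=1)
  nb #.##.: next=.  (t=0,i=6, bit22=0)
  nb #.#.#: next=#  (t=0,i=4, bit21=1)
  nb #.#..: next=.  (t=3,i=3, bit20=0)
  nb #..##: next=#  (t=1,i=0, bit19=1)
  nb #..#.: next=#  (t=3,i=5, bit18=1)
  nb #...#: next=#  (t=2,i=3, bit17=1)
  nb #....: next=.  (t=0,i=9, bit16=0)
  nb .####: next=.  (t=1,i=2, bit15=0)
  nb .###.: next=.  (t=2,i=0, bit14=0)
  nb .##.#: next=#  (t=0,i=2, bit13=1)
  nb .##..: next=.  (t=0,i=7, bit12=0)
  nb .#.##: next=#  (t=0,i=5, bit11=1)
  nb .#.#.: next=.  (t=3,i=2, bit10=0)
  nb .#..#: next=#  (t=3,i=4, bit9=1)
  nb .#...: next=#  (t=2,i=6, bit8=1)
  nb ..###: next=#  (t=1,i=1, bit7=1)
  nb ..##.: next=#  (t=0,i=1, bit6=1)
  nb ..#.#: next=.  (t=2,i=10, bit5=0)
  nb ..#..: next=.  (t=2,i=5, bit4=0)
  nb ...##: next=.  (t=0,i=0, bit3=0)
  nb ...#.: next=.  (t=2,i=4, bit2=0)
  nb ....#: next=.  (t=0,i=12, bit1=0)
  nb .....: next=#  (t=0,i=10, bit0=1)
  bits 00010110101011100010101111000001 = 380513217

380513217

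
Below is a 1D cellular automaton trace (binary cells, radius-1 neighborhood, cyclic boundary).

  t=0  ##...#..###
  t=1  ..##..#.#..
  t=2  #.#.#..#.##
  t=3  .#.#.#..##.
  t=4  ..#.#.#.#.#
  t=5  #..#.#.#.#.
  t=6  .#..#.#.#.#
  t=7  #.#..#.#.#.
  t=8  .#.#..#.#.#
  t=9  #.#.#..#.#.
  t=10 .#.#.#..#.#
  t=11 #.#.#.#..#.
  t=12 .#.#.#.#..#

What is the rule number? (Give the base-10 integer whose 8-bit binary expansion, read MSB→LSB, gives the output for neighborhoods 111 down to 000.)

  nb ###: next=.  (t=0,i=0, bit7=0)
  nb ##.: next=.  (t=0,i=1, bit6=0)
  nb #.#: next=#  (t=1,i=7, bit5=1)
  nb #..: next=#  (t=0,i=2, bit4=1)
  nb .##: next=#  (t=0,i=8, bit3=1)
  nb .#.: next=.  (t=0,i=5, bit2=0)
  nb ..#: next=.  (t=0,i=4, bit1=0)
  nb ...: next=#  (t=0,i=3, bit0=1)
  bits 00111001 = 57

57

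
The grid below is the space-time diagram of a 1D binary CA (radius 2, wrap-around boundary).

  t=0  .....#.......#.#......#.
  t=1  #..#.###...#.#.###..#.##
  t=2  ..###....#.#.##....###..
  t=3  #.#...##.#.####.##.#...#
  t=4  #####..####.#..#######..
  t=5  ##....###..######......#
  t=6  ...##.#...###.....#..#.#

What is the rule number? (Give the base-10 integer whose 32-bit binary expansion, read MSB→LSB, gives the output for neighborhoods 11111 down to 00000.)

209697714

  ##### -> .   bit 31 = 0  t=4,i=2
  ####. -> .   bit 30 = 0  t=3,i=13
  ###.# -> .   bit 29 = 0  t=3,i=14
  ###.. -> .   bit 28 = 0  t=1,i=0
  ##.## -> #   bit 27 = 1  t=3,i=15
  ##.#. -> #   bit 26 = 1  t=3,i=1
  ##..# -> .   bit 25 = 0  t=1,i=1
  ##... -> .   bit 24 = 0  t=1,i=8
  #.### -> .   bit 23 = 0  t=1,i=5
  #.##. -> #   bit 22 = 1  t=2,i=13
  #.#.# -> #   bit 21 = 1  t=1,i=13
  #.#.. -> #   bit 20 = 1  t=0,i=15
  #..## -> #   bit 19 = 1  t=4,i=6
  #..#. -> #   bit 18 = 1  t=1,i=2
  #...# -> #   bit 17 = 1  t=1,i=9
  #.... -> #   bit 16 = 1  t=0,i=0
  .#### -> #   bit 15 = 1  t=3,i=12
  .###. -> .   bit 14 = 0  t=1,i=6
  .##.# -> #   bit 13 = 1  t=3,i=0
  .##.. -> #   bit 12 = 1  t=2,i=14
  .#.## -> #   bit 11 = 1  t=1,i=4
  .#.#. -> .   bit 10 = 0  t=0,i=14
  .#..# -> #   bit 9 = 1  t=4,i=13
  .#... -> #   bit 8 = 1  t=0,i=6
  ..### -> #   bit 7 = 1  t=2,i=2
  ..##. -> .   bit 6 = 0  t=3,i=6
  ..#.# -> #   bit 5 = 1  t=0,i=13
  ..#.. -> #   bit 4 = 1  t=0,i=5
  ...## -> .   bit 3 = 0  t=2,i=1
  ...#. -> .   bit 2 = 0  t=0,i=4
  ....# -> #   bit 1 = 1  t=0,i=3
  ..... -> .   bit 0 = 0  t=0,i=1
  bits 00001100011111111011101110110010 = 209697714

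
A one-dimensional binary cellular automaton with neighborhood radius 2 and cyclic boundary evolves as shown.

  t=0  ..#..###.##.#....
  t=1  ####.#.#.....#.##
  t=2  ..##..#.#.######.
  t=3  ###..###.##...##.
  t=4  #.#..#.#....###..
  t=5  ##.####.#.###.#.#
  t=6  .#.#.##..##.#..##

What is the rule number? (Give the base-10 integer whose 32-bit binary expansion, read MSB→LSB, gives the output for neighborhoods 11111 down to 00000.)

  [31] ##### => .  t=1,i=0
  [30] ####. => #  t=1,i=2
  [29] ###.# => #  t=0,i=7
  [28] ###.. => #  t=2,i=15
  [27] ##.## => .  t=0,i=8
  [26] ##.#. => .  t=0,i=11
  [25] ##..# => .  t=2,i=4
  [24] ##... => .  t=2,i=16
  [23] #.### => #  t=1,i=15
  [22] #.##. => .  t=0,i=9
  [21] #.#.# => .  t=1,i=5
  [20] #.#.. => .  t=0,i=12
  [19] #..## => .  t=0,i=4
  [18] #..#. => #  t=2,i=5
  [17] #...# => #  t=2,i=0
  [16] #.... => .  t=0,i=14
  [15] .#### => .  t=1,i=16
  [14] .###. => .  t=0,i=6
  [13] .##.# => .  t=0,i=10
  [12] .##.. => .  t=2,i=3
  [11] .#.## => #  t=1,i=14
  [10] .#.#. => #  t=1,i=6
  [9] .#..# => #  t=0,i=3
  [8] .#... => #  t=0,i=13
  [7] ..### => #  t=0,i=5
  [6] ..##. => #  t=2,i=2
  [5] ..#.# => #  t=1,i=13
  [4] ..#.. => #  t=0,i=2
  [3] ...## => #  t=2,i=1
  [2] ...#. => #  t=0,i=1
  [1] ....# => #  t=0,i=0
  [0] ..... => #  t=0,i=15
  bits 01110000100001100000111111111111 = 1887834111

1887834111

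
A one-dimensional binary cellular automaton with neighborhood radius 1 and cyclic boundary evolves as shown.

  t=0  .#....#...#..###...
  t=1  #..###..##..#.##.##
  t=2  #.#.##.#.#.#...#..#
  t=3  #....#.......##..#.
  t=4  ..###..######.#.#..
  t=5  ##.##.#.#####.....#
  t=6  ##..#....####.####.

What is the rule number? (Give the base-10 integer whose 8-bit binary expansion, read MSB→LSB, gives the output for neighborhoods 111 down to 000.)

  ### -> #   bit 7 = 1  t=0,i=14
  ##. -> #   bit 6 = 1  t=0,i=15
  #.# -> .   bit 5 = 0  t=1,i=13
  #.. -> .   bit 4 = 0  t=0,i=2
  .## -> .   bit 3 = 0  t=0,i=13
  .#. -> .   bit 2 = 0  t=0,i=1
  ..# -> #   bit 1 = 1  t=0,i=0
  ... -> #   bit 0 = 1  t=0,i=3
  bits 11000011 = 195

195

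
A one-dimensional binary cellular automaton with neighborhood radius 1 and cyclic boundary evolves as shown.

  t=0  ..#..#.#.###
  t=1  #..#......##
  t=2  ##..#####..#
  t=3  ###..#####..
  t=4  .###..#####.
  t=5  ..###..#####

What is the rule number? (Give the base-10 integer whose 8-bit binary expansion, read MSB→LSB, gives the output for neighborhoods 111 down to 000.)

  ### -> #   bit 7 = 1  t=0,i=10
  ##. -> #   bit 6 = 1  t=0,i=11
  #.# -> .   bit 5 = 0  t=0,i=6
  #.. -> #   bit 4 = 1  t=0,i=0
  .## -> .   bit 3 = 0  t=0,i=9
  .#. -> .   bit 2 = 0  t=0,i=2
  ..# -> .   bit 1 = 0  t=0,i=1
  ... -> #   bit 0 = 1  t=1,i=5
  bits 11010001 = 209

209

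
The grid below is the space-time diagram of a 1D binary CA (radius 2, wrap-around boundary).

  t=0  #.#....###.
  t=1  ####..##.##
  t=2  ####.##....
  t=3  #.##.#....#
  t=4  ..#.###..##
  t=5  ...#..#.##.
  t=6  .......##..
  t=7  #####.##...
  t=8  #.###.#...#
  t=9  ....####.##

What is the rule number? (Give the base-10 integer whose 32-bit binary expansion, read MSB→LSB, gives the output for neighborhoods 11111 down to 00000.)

4101508553

  #####|#  b31=1 t=1,i=0
  ####.|#  b30=1 t=1,i=2
  ###.#|#  b29=1 t=0,i=9
  ###..|#  b28=1 t=1,i=3
  ##.##|.  b27=0 t=1,i=8
  ##.#.|#  b26=1 t=0,i=10
  ##..#|.  b25=0 t=1,i=4
  ##...|.  b24=0 t=2,i=7
  #.###|.  b23=0 t=1,i=9
  #.##.|#  b22=1 t=2,i=5
  #.#.#|#  b21=1 t=0,i=0
  #.#..|#  b20=1 t=0,i=2
  #..##|#  b19=1 t=1,i=5
  #..#.|.  b18=0 t=4,i=1
  #...#|.  b17=0 t=7,i=9
  #....|.  b16=0 t=0,i=4
  .####|.  b15=0 t=1,i=10
  .###.|.  b14=0 t=0,i=8
  .##.#|.  b13=0 t=1,i=7
  .##..|.  b12=0 t=2,i=6
  .#.##|#  b11=1 t=4,i=3
  .#.#.|#  b10=1 t=0,i=1
  .#..#|.  b9=0 t=5,i=4
  .#...|#  b8=1 t=0,i=3
  ..###|#  b7=1 t=0,i=7
  ..##.|#  b6=1 t=1,i=6
  ..#.#|.  b5=0 t=4,i=2
  ..#..|.  b4=0 t=5,i=3
  ...##|#  b3=1 t=0,i=6
  ...#.|.  b2=0 t=5,i=2
  ....#|.  b1=0 t=0,i=5
  .....|#  b0=1 t=6,i=0
  bits 11110100011110000000110111001001 = 4101508553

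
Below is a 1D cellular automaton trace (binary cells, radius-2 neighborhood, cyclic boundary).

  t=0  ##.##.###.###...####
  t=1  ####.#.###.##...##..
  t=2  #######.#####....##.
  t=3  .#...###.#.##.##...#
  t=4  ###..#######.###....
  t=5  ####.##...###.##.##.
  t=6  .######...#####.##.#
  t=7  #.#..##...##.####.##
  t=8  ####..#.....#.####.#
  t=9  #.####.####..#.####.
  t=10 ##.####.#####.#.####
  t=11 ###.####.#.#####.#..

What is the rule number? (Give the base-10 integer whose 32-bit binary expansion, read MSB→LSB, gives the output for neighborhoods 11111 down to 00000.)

2121654147

  nb #####: next=.  (t=0,i=18, bit31=0)
  nb ####.: next=#  (t=0,i=0, bit30=1)
  nb ###.#: next=#  (t=0,i=1, bit29=1)
  nb ###..: next=#  (t=0,i=12, bit28=1)
  nb ##.##: next=#  (t=0,i=2, bit27=1)
  nb ##.#.: next=#  (t=1,i=4, bit26=1)
  nb ##..#: next=#  (t=1,i=18, bit25=1)
  nb ##...: next=.  (t=0,i=13, bit24=0)
  nb #.###: next=.  (t=0,i=6, bit23=0)
  nb #.##.: next=#  (t=0,i=3, bit22=1)
  nb #.#.#: next=#  (t=1,i=5, bit21=1)
  nb #.#..: next=#  (t=3,i=1, bit20=1)
  nb #..##: next=.  (t=1,i=19, bit19=0)
  nb #..#.: next=#  (t=8,i=5, bit18=1)
  nb #...#: next=.  (t=0,i=14, bit17=0)
  nb #....: next=#  (t=2,i=14, bit16=1)
  nb .####: next=#  (t=0,i=17, bit15=1)
  nb .###.: next=#  (t=0,i=7, bit14=1)
  nb .##.#: next=.  (t=0,i=4, bit13=0)
  nb .##..: next=#  (t=1,i=12, bit12=1)
  nb .#.##: next=#  (t=1,i=6, bit11=1)
  nb .#.#.: next=#  (t=3,i=0, bit10=1)
  nb .#..#: next=#  (t=7,i=3, bit9=1)
  nb .#...: next=#  (t=3,i=2, bit8=1)
  nb ..###: next=#  (t=0,i=16, bit7=1)
  nb ..##.: next=.  (t=1,i=16, bit6=0)
  nb ..#.#: next=.  (t=3,i=19, bit5=0)
  nb ..#..: next=.  (t=8,i=6, bit4=0)
  nb ...##: next=.  (t=0,i=15, bit3=0)
  nb ...#.: next=.  (t=3,i=18, bit2=0)
  nb ....#: next=#  (t=2,i=15, bit1=1)
  nb .....: next=#  (t=8,i=9, bit0=1)
  bits 01111110011101011101111110000011 = 2121654147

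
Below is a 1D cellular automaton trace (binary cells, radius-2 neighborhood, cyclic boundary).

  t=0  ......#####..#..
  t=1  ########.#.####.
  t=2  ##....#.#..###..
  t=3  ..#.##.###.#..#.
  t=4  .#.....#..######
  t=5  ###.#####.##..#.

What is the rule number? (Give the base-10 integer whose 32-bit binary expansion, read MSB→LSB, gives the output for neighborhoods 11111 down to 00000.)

  nb #####: next=.  (t=0,i=8, bit31=0)
  nb ####.: next=#  (t=0,i=9, bit30=1)
  nb ###.#: next=.  (t=1,i=7, bit29=0)
  nb ###..: next=.  (t=0,i=10, bit28=0)
  nb ##.##: next=.  (t=1,i=15, bit27=0)
  nb ##.#.: next=#  (t=1,i=8, bit26=1)
  nb ##..#: next=#  (t=0,i=11, bit25=1)
  nb ##...: next=#  (t=2,i=2, bit24=1)
  nb #.###: next=#  (t=1,i=0, bit23=1)
  nb #.##.: next=.  (t=3,i=4, bit22=0)
  nb #.#.#: next=.  (t=1,i=9, bit21=0)
  nb #.#..: next=#  (t=2,i=8, bit20=1)
  nb #..##: next=.  (t=2,i=10, bit19=0)
  nb #..#.: next=#  (t=0,i=12, bit18=1)
  nb #...#: next=.  (t=3,i=0, bit17=0)
  nb #....: next=.  (t=0,i=15, bit16=0)
  nb .####: next=#  (t=0,i=7, bit15=1)
  nb .###.: next=.  (t=2,i=12, bit14=0)
  nb .##.#: next=.  (t=3,i=5, bit13=0)
  nb .##..: next=.  (t=2,i=1, bit12=0)
  nb .#.##: next=.  (t=1,i=10, bit11=0)
  nb .#.#.: next=#  (t=2,i=7, bit10=1)
  nb .#..#: next=#  (t=2,i=9, bit9=1)
  nb .#...: next=#  (t=0,i=14, bit8=1)
  nb ..###: next=#  (t=0,i=6, bit7=1)
  nb ..##.: next=.  (t=2,i=0, bit6=0)
  nb ..#.#: next=.  (t=2,i=6, bit5=0)
  nb ..#..: next=#  (t=0,i=13, bit4=1)
  nb ...##: next=#  (t=0,i=5, bit3=1)
  nb ...#.: next=#  (t=2,i=5, bit2=1)
  nb ....#: next=#  (t=0,i=4, bit1=1)
  nb .....: next=#  (t=0,i=0, bit0=1)
  bits 01000111100101001000011110011111 = 1200916383

1200916383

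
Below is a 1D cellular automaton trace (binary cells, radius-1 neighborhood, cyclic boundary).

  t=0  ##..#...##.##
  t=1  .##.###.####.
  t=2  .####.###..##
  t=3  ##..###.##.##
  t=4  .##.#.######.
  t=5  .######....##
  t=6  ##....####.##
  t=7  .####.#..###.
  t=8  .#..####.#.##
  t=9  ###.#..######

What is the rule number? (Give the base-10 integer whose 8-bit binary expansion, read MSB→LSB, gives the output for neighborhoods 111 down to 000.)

  nb ###: next=.  (t=0,i=0, bit7=0)
  nb ##.: next=#  (t=0,i=1, bit6=1)
  nb #.#: next=#  (t=0,i=10, bit5=1)
  nb #..: next=#  (t=0,i=2, bit4=1)
  nb .##: next=#  (t=0,i=8, bit3=1)
  nb .#.: next=#  (t=0,i=4, bit2=1)
  nb ..#: next=.  (t=0,i=3, bit1=0)
  nb ...: next=#  (t=0,i=6, bit0=1)
  bits 01111101 = 125

125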